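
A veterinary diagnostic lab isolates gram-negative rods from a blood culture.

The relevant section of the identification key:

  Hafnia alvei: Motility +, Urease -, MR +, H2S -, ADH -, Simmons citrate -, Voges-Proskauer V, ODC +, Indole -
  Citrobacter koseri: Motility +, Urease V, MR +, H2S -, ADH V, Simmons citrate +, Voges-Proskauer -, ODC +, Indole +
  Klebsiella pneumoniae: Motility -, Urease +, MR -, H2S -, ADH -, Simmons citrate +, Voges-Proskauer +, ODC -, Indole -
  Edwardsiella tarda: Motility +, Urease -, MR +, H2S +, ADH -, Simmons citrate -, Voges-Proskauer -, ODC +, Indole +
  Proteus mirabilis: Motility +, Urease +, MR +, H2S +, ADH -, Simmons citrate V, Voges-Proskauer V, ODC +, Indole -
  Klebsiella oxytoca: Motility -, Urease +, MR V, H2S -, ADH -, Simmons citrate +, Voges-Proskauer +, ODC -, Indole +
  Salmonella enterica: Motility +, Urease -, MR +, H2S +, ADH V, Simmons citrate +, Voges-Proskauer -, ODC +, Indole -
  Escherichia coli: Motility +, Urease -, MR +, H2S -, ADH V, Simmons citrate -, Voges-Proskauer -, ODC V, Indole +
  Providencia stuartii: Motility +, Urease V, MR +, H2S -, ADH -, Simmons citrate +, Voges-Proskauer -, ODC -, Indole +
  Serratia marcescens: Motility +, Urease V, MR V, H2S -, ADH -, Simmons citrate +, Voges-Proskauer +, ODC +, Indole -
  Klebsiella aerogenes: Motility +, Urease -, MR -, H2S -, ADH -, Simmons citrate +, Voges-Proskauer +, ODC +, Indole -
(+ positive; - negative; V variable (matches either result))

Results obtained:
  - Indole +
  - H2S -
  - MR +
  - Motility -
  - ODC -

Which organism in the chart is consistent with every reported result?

Klebsiella oxytoca

MR +: excludes Klebsiella pneumoniae, Klebsiella aerogenes — 9 left.
H2S -: excludes Edwardsiella tarda, Proteus mirabilis, Salmonella enterica — 6 left.
Indole +: excludes Hafnia alvei, Serratia marcescens — 4 left.
ODC -: excludes Citrobacter koseri — 3 left.
Motility -: excludes Escherichia coli, Providencia stuartii — 1 left.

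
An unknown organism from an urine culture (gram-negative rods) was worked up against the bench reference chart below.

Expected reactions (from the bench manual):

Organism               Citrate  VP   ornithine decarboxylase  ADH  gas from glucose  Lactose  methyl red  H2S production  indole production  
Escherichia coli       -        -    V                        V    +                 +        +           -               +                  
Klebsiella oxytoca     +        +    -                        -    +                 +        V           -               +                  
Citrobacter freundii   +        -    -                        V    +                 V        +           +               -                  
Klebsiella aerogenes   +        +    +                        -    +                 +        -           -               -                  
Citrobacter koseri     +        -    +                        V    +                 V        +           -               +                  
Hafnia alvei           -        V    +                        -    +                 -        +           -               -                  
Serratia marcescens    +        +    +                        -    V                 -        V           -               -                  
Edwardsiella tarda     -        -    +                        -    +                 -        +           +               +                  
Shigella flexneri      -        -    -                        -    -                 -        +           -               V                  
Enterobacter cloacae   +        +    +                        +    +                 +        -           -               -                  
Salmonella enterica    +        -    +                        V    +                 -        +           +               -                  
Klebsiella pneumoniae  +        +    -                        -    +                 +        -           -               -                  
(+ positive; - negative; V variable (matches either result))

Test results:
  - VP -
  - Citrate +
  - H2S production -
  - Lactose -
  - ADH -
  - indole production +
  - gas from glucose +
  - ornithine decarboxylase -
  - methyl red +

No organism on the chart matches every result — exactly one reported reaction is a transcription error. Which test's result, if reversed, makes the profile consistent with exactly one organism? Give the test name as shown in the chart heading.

ornithine decarboxylase

As reported, no row in the chart matches all 9 reactions.
Reversing Citrate → still no organism matches.
Reversing Lactose → still no organism matches.
Reversing ornithine decarboxylase (to +) → unique match: Citrobacter koseri.
Reversing VP → still no organism matches.
Reversing gas from glucose → still no organism matches.
Reversing H2S production → still no organism matches.
Reversing indole production → still no organism matches.
Reversing ADH → still no organism matches.
Reversing methyl red → still no organism matches.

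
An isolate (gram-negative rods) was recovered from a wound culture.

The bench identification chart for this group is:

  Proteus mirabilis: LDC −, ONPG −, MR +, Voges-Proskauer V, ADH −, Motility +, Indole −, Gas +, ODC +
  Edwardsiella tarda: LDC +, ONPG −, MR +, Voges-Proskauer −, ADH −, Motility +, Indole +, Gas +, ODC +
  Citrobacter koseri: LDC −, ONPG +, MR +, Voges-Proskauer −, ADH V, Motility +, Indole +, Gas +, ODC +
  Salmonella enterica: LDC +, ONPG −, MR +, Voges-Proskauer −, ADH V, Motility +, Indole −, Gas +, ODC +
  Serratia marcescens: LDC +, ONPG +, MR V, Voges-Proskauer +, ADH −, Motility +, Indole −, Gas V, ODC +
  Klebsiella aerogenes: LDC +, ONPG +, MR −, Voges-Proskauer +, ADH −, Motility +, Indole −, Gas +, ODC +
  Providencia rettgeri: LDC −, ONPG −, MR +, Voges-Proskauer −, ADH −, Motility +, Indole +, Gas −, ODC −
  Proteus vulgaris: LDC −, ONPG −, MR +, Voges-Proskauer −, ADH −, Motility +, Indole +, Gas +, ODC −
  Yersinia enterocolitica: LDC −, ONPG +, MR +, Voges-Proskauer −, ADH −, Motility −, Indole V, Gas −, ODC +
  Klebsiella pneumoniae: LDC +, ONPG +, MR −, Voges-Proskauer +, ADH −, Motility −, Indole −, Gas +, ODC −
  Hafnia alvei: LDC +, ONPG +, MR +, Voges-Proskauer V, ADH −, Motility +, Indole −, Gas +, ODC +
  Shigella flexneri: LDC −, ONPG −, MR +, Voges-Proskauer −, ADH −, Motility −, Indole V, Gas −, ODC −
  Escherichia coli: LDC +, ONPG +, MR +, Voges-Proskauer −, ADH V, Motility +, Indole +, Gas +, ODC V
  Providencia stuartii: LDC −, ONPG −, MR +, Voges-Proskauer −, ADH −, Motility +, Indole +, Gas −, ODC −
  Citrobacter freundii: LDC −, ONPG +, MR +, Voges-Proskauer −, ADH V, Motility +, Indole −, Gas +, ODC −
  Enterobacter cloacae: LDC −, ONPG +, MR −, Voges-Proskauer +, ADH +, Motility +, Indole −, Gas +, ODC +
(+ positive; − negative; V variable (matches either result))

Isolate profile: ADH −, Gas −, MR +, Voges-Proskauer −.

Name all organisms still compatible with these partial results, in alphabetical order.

Providencia rettgeri, Providencia stuartii, Shigella flexneri, Yersinia enterocolitica

MR +: excludes Klebsiella aerogenes, Klebsiella pneumoniae, Enterobacter cloacae — 13 left.
ADH −: all 13 remaining candidates are consistent.
Voges-Proskauer −: excludes Serratia marcescens — 12 left.
Gas −: excludes 8 organisms — 4 left.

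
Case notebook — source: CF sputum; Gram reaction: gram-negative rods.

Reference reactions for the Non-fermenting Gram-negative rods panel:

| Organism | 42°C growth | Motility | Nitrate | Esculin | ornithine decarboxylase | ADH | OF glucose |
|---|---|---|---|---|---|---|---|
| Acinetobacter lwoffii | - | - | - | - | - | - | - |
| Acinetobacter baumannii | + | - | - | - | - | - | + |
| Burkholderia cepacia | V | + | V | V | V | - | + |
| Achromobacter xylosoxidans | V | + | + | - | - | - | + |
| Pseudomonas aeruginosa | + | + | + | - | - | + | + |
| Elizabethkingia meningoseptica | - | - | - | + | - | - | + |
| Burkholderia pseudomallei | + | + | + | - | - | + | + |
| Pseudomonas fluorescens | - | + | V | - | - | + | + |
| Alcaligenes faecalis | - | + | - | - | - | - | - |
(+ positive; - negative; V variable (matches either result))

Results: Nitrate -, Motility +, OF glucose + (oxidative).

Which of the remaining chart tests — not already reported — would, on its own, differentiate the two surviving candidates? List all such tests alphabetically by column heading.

ADH

OF glucose +: excludes Acinetobacter lwoffii, Alcaligenes faecalis — 7 left.
Nitrate -: excludes Achromobacter xylosoxidans, Pseudomonas aeruginosa, Burkholderia pseudomallei — 4 left.
Motility +: excludes Acinetobacter baumannii, Elizabethkingia meningoseptica — 2 left.
Two candidates remain: Burkholderia cepacia and Pseudomonas fluorescens.
  42°C growth: V vs - — variable for at least one, does not separate.
  Esculin: V vs - — variable for at least one, does not separate.
  ornithine decarboxylase: V vs - — variable for at least one, does not separate.
  ADH: Burkholderia cepacia -, Pseudomonas fluorescens + — discriminates.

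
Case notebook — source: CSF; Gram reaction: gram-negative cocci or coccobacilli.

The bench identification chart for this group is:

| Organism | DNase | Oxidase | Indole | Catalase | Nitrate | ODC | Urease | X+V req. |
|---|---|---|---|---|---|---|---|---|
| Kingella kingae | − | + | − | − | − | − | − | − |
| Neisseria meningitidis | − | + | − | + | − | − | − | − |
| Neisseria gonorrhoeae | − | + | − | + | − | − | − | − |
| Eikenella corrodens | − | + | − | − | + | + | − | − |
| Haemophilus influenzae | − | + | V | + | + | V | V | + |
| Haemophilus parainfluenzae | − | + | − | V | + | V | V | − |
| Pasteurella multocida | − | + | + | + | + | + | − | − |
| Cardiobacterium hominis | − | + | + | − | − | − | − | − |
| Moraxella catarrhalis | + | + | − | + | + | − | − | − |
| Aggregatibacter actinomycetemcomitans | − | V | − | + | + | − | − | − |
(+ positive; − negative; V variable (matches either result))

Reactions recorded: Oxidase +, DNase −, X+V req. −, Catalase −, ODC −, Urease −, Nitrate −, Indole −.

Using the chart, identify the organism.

Urease −: all 10 remaining candidates are consistent.
Oxidase +: all 10 remaining candidates are consistent.
X+V req. −: excludes Haemophilus influenzae — 9 left.
Nitrate −: excludes 5 organisms — 4 left.
DNase −: all 4 remaining candidates are consistent.
ODC −: all 4 remaining candidates are consistent.
Indole −: excludes Cardiobacterium hominis — 3 left.
Catalase −: excludes Neisseria meningitidis, Neisseria gonorrhoeae — 1 left.

Kingella kingae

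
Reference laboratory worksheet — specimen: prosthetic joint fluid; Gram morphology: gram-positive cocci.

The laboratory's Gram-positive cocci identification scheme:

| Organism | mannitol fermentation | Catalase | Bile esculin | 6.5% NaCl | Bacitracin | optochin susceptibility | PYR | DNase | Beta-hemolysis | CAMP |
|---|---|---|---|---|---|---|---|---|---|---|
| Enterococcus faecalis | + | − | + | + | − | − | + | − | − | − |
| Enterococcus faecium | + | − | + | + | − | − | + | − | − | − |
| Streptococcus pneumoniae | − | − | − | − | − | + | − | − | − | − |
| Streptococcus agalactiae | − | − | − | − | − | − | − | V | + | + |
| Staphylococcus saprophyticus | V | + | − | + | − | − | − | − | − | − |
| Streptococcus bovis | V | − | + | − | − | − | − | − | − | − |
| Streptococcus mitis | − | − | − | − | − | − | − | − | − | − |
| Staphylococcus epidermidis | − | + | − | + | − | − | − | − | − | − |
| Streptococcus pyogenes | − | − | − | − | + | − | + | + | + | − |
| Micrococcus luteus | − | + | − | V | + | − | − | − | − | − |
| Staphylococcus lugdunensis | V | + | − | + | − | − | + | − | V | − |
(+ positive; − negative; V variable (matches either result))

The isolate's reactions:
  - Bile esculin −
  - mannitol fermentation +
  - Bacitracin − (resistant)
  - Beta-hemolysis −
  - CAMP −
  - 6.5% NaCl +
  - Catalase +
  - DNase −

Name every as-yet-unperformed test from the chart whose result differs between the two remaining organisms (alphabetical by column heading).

Bacitracin −: excludes Streptococcus pyogenes, Micrococcus luteus — 9 left.
DNase −: all 9 remaining candidates are consistent.
Bile esculin −: excludes Enterococcus faecalis, Enterococcus faecium, Streptococcus bovis — 6 left.
6.5% NaCl +: excludes Streptococcus pneumoniae, Streptococcus agalactiae, Streptococcus mitis — 3 left.
Beta-hemolysis −: all 3 remaining candidates are consistent.
CAMP −: all 3 remaining candidates are consistent.
Catalase +: all 3 remaining candidates are consistent.
mannitol fermentation +: excludes Staphylococcus epidermidis — 2 left.
Two candidates remain: Staphylococcus lugdunensis and Staphylococcus saprophyticus.
  optochin susceptibility: − vs − — same for both, does not separate.
  PYR: Staphylococcus lugdunensis +, Staphylococcus saprophyticus − — discriminates.

PYR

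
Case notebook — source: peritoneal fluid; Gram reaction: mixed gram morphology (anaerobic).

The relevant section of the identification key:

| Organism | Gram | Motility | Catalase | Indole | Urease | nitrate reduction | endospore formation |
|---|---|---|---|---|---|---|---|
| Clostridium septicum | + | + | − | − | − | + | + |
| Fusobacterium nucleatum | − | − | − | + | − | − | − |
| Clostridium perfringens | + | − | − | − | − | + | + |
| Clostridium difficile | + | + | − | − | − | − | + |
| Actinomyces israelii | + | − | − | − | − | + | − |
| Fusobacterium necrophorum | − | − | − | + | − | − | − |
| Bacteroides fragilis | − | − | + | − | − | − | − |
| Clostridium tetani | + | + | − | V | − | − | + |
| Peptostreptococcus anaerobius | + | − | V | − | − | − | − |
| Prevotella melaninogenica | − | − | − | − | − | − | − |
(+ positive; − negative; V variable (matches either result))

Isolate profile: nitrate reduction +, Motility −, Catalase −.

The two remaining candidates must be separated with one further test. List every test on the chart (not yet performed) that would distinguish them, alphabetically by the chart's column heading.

endospore formation

nitrate reduction +: excludes 7 organisms — 3 left.
Motility −: excludes Clostridium septicum — 2 left.
Catalase −: all 2 remaining candidates are consistent.
Two candidates remain: Actinomyces israelii and Clostridium perfringens.
  Gram: + vs + — same for both, does not separate.
  Indole: − vs − — same for both, does not separate.
  Urease: − vs − — same for both, does not separate.
  endospore formation: Actinomyces israelii −, Clostridium perfringens + — discriminates.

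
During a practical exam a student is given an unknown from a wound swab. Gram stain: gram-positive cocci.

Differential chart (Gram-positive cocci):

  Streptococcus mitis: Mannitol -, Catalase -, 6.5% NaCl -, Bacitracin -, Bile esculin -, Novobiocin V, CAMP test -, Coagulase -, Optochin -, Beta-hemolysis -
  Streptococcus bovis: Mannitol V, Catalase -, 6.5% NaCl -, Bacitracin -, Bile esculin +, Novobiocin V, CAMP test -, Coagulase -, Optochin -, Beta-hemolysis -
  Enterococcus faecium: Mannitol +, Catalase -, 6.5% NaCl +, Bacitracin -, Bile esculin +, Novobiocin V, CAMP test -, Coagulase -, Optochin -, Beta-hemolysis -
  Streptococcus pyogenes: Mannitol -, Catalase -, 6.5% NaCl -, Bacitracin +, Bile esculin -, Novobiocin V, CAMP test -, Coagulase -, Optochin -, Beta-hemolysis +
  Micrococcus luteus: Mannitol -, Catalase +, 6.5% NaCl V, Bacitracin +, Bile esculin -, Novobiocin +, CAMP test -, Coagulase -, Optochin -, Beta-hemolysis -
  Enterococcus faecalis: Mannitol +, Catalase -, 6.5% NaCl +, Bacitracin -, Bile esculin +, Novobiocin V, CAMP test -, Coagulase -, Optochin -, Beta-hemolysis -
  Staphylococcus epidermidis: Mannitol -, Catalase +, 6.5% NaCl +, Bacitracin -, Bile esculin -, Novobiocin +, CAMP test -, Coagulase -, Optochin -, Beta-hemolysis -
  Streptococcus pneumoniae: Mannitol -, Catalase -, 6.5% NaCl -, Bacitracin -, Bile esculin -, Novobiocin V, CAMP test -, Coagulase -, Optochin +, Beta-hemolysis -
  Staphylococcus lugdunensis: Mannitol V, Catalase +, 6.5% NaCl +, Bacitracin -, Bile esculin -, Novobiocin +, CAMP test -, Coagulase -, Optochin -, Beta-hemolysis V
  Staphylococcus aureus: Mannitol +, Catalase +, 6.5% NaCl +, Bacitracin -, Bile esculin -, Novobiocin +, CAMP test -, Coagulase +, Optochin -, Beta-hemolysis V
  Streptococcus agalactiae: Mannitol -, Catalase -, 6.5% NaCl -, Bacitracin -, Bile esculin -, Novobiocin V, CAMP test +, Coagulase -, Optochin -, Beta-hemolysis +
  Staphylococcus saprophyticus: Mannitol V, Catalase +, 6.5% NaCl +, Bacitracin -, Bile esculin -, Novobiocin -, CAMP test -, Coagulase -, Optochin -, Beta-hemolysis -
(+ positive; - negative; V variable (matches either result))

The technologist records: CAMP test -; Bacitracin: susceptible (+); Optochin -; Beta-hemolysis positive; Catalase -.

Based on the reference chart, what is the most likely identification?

Streptococcus pyogenes

CAMP test -: excludes Streptococcus agalactiae — 11 left.
Bacitracin +: excludes 9 organisms — 2 left.
Beta-hemolysis +: excludes Micrococcus luteus — 1 left.
Catalase -: the one remaining candidate is consistent.
Optochin -: the one remaining candidate is consistent.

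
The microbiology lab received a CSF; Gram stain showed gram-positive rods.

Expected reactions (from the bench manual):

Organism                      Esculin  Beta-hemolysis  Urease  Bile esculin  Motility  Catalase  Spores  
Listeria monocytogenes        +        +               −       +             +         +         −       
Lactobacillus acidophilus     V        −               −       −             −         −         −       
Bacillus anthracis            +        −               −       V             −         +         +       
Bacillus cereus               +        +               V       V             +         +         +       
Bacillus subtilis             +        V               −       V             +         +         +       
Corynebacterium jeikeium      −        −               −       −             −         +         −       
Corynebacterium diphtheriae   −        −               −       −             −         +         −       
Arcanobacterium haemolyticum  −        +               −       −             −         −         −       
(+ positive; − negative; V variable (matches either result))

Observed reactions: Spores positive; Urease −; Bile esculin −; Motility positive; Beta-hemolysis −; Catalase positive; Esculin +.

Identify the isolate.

Bacillus subtilis

Bile esculin −: excludes Listeria monocytogenes — 7 left.
Motility +: excludes 5 organisms — 2 left.
Catalase +: all 2 remaining candidates are consistent.
Spores +: all 2 remaining candidates are consistent.
Beta-hemolysis −: excludes Bacillus cereus — 1 left.
Urease −: the one remaining candidate is consistent.
Esculin +: the one remaining candidate is consistent.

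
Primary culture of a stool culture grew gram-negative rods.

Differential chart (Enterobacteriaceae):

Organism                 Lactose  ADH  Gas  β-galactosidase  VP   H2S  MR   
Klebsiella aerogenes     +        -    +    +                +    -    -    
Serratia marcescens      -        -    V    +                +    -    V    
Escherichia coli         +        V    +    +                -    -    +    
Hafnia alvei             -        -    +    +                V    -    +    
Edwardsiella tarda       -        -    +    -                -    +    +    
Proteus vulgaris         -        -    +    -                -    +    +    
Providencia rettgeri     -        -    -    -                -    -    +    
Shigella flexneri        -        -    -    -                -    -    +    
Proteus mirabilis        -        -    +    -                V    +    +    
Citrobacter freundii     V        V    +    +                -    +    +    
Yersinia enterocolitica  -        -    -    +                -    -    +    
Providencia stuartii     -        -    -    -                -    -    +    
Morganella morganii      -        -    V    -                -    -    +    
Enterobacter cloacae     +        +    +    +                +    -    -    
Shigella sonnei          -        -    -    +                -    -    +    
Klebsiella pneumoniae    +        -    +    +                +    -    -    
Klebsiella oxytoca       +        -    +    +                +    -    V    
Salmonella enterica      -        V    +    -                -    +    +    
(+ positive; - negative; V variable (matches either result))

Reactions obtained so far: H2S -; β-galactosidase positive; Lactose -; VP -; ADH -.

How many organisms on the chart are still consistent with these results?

3

H2S -: excludes 5 organisms — 13 left.
VP -: excludes 5 organisms — 8 left.
ADH -: all 8 remaining candidates are consistent.
Lactose -: excludes Escherichia coli — 7 left.
β-galactosidase +: excludes Providencia rettgeri, Shigella flexneri, Providencia stuartii, Morganella morganii — 3 left.
Still consistent: Hafnia alvei, Shigella sonnei, Yersinia enterocolitica.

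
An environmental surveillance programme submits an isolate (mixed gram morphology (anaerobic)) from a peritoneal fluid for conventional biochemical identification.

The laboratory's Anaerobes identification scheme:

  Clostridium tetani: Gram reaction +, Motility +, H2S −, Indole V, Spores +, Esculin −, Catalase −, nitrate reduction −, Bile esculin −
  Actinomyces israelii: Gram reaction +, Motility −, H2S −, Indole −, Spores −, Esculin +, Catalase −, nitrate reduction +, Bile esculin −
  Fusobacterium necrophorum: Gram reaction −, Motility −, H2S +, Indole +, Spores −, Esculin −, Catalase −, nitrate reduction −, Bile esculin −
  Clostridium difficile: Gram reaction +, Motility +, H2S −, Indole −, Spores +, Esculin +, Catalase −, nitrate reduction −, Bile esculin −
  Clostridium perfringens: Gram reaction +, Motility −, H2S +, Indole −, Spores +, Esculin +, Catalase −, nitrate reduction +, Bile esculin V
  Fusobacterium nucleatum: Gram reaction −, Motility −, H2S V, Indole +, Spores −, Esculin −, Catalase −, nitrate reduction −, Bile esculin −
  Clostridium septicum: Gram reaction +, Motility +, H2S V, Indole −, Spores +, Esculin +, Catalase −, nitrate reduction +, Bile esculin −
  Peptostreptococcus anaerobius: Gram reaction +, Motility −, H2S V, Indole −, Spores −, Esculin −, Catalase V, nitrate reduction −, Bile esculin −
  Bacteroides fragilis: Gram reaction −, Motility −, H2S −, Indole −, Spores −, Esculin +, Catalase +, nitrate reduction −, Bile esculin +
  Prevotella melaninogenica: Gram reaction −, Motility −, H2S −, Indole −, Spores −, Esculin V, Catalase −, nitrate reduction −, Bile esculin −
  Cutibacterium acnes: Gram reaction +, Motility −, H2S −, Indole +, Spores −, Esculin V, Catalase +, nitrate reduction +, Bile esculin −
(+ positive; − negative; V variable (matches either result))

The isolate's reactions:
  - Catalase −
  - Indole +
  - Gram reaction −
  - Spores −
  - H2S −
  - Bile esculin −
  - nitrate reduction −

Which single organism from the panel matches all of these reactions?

Fusobacterium nucleatum

Bile esculin −: excludes Bacteroides fragilis — 10 left.
Catalase −: excludes Cutibacterium acnes — 9 left.
nitrate reduction −: excludes Actinomyces israelii, Clostridium perfringens, Clostridium septicum — 6 left.
H2S −: excludes Fusobacterium necrophorum — 5 left.
Indole +: excludes Clostridium difficile, Peptostreptococcus anaerobius, Prevotella melaninogenica — 2 left.
Spores −: excludes Clostridium tetani — 1 left.
Gram reaction −: the one remaining candidate is consistent.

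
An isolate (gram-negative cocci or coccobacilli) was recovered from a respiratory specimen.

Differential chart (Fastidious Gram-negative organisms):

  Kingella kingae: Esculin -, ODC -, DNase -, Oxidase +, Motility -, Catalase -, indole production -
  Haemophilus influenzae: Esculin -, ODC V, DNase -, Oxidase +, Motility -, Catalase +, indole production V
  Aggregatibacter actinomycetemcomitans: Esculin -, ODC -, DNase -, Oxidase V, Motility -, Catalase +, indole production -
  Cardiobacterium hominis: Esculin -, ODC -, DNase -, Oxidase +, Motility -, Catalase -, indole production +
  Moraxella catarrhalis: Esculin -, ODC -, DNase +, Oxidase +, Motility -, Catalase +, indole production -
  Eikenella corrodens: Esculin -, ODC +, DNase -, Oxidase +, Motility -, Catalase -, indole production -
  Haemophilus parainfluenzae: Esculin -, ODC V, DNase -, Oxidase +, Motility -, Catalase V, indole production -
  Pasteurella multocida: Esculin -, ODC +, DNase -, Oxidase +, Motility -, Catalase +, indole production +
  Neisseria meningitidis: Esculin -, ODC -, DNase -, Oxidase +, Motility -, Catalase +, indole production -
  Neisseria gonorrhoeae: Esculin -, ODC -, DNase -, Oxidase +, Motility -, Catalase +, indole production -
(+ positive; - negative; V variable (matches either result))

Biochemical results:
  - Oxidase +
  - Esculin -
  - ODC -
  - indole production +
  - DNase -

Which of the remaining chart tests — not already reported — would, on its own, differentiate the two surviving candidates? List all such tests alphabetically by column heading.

DNase -: excludes Moraxella catarrhalis — 9 left.
Esculin -: all 9 remaining candidates are consistent.
Oxidase +: all 9 remaining candidates are consistent.
indole production +: excludes 6 organisms — 3 left.
ODC -: excludes Pasteurella multocida — 2 left.
Two candidates remain: Cardiobacterium hominis and Haemophilus influenzae.
  Motility: - vs - — same for both, does not separate.
  Catalase: Cardiobacterium hominis -, Haemophilus influenzae + — discriminates.

Catalase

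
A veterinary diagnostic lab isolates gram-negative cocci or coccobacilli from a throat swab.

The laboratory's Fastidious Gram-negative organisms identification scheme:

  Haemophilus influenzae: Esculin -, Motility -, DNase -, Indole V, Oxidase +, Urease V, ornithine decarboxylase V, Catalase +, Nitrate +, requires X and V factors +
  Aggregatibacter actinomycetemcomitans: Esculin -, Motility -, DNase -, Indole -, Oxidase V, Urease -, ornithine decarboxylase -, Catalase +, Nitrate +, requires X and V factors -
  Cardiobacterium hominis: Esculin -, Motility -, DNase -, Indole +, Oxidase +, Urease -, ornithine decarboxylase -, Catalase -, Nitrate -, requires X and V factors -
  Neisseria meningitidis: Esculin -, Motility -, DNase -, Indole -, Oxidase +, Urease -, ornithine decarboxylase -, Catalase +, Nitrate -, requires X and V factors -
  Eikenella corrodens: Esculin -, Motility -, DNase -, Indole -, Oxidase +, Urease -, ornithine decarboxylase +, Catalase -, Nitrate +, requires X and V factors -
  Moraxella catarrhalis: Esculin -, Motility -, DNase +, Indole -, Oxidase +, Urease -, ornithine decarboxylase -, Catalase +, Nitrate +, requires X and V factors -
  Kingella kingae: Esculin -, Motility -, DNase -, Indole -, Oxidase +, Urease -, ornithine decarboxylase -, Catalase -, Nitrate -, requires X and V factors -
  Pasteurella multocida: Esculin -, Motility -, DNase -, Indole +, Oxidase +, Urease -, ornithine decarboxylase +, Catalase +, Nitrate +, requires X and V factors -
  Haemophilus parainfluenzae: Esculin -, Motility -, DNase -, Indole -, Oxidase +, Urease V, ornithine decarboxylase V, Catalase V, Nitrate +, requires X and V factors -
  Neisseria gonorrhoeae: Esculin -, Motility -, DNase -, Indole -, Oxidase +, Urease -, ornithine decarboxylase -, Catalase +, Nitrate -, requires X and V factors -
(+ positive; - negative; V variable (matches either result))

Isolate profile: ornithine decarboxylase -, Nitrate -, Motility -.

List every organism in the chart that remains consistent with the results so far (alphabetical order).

Nitrate -: excludes 6 organisms — 4 left.
Motility -: all 4 remaining candidates are consistent.
ornithine decarboxylase -: all 4 remaining candidates are consistent.

Cardiobacterium hominis, Kingella kingae, Neisseria gonorrhoeae, Neisseria meningitidis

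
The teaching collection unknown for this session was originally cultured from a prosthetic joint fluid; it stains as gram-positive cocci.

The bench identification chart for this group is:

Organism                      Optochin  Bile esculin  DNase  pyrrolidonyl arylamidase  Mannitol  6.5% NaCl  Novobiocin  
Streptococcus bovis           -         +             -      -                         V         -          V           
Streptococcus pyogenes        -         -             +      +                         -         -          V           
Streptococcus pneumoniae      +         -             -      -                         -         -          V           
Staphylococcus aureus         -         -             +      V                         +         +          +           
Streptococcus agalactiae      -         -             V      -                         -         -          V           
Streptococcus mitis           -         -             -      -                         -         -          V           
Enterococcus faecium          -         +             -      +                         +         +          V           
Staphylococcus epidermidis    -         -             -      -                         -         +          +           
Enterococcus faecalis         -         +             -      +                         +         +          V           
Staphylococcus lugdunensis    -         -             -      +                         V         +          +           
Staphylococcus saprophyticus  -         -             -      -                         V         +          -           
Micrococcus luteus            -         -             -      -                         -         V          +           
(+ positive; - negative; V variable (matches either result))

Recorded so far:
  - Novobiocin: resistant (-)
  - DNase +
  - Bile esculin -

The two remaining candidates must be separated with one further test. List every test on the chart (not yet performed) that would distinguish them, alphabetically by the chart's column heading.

pyrrolidonyl arylamidase

Bile esculin -: excludes Streptococcus bovis, Enterococcus faecium, Enterococcus faecalis — 9 left.
DNase +: excludes 6 organisms — 3 left.
Novobiocin -: excludes Staphylococcus aureus — 2 left.
Two candidates remain: Streptococcus agalactiae and Streptococcus pyogenes.
  Optochin: - vs - — same for both, does not separate.
  pyrrolidonyl arylamidase: Streptococcus agalactiae -, Streptococcus pyogenes + — discriminates.
  Mannitol: - vs - — same for both, does not separate.
  6.5% NaCl: - vs - — same for both, does not separate.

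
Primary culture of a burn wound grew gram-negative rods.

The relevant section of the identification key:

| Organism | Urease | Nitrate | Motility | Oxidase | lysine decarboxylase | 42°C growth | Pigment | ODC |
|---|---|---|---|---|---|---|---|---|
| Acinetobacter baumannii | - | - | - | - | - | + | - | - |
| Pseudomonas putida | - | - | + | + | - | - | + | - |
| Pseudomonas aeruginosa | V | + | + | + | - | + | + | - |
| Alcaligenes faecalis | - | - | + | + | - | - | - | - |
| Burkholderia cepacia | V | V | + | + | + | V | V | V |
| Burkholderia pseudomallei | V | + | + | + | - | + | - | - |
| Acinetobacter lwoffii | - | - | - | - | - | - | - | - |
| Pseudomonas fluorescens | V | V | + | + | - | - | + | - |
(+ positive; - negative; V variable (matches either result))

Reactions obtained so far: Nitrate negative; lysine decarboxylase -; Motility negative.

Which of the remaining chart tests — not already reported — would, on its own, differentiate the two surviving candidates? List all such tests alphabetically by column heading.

Nitrate -: excludes Pseudomonas aeruginosa, Burkholderia pseudomallei — 6 left.
lysine decarboxylase -: excludes Burkholderia cepacia — 5 left.
Motility -: excludes Pseudomonas putida, Alcaligenes faecalis, Pseudomonas fluorescens — 2 left.
Two candidates remain: Acinetobacter baumannii and Acinetobacter lwoffii.
  Urease: - vs - — same for both, does not separate.
  Oxidase: - vs - — same for both, does not separate.
  42°C growth: Acinetobacter baumannii +, Acinetobacter lwoffii - — discriminates.
  Pigment: - vs - — same for both, does not separate.
  ODC: - vs - — same for both, does not separate.

42°C growth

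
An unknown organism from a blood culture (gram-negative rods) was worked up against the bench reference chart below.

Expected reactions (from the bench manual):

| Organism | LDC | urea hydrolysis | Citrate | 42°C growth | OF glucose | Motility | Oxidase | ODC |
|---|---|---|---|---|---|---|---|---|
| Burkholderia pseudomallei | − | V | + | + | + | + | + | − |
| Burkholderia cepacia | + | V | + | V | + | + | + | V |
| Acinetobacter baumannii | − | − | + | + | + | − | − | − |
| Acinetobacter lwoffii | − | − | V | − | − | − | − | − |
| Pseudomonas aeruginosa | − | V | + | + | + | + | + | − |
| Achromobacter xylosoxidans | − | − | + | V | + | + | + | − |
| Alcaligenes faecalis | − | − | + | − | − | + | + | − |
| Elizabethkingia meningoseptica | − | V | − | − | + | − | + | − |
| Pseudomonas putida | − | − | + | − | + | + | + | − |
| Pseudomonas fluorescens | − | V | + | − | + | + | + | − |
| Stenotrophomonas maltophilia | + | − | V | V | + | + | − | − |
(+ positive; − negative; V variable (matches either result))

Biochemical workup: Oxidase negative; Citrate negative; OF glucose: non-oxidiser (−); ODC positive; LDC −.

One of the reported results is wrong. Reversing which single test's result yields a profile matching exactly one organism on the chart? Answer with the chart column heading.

ODC

As reported, no row in the chart matches all 5 reactions.
Reversing OF glucose → still no organism matches.
Reversing Citrate → still no organism matches.
Reversing Oxidase → still no organism matches.
Reversing LDC → still no organism matches.
Reversing ODC (to −) → unique match: Acinetobacter lwoffii.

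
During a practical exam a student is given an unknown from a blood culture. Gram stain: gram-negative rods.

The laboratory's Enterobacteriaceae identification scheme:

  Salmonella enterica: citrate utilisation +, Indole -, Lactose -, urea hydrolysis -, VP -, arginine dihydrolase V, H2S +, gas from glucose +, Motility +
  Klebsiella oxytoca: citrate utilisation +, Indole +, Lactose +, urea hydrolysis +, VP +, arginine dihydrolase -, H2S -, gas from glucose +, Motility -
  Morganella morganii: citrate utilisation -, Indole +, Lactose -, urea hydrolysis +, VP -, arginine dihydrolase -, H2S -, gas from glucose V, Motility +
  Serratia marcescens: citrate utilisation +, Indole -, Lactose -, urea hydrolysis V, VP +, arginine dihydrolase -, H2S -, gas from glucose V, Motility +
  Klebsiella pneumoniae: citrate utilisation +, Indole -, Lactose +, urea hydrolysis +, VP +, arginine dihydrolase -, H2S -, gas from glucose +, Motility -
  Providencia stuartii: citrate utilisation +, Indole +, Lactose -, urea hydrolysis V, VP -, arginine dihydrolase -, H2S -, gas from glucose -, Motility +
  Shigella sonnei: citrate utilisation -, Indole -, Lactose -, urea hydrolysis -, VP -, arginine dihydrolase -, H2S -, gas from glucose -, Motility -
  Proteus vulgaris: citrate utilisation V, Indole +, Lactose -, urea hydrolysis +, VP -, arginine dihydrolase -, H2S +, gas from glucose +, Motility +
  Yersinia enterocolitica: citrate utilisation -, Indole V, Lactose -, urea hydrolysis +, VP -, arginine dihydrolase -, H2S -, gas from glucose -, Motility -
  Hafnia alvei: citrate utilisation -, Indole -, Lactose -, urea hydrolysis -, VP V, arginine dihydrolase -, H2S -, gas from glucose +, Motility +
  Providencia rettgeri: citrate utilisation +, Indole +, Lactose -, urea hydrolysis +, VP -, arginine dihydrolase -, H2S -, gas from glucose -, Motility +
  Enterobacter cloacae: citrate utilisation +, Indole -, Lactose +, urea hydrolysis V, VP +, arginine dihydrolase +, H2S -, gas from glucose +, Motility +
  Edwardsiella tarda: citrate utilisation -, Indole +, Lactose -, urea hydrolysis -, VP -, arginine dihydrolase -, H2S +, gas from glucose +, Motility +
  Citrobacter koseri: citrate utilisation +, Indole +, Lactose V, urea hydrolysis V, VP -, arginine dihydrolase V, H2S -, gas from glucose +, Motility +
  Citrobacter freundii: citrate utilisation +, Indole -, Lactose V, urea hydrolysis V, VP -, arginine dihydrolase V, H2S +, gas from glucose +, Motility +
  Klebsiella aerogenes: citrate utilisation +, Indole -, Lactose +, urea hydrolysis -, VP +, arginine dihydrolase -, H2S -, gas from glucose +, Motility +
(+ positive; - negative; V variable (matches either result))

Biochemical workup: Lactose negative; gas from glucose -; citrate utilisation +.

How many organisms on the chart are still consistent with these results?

3

citrate utilisation +: excludes 5 organisms — 11 left.
Lactose -: excludes Klebsiella oxytoca, Klebsiella pneumoniae, Enterobacter cloacae, Klebsiella aerogenes — 7 left.
gas from glucose -: excludes Salmonella enterica, Proteus vulgaris, Citrobacter koseri, Citrobacter freundii — 3 left.
Still consistent: Providencia rettgeri, Providencia stuartii, Serratia marcescens.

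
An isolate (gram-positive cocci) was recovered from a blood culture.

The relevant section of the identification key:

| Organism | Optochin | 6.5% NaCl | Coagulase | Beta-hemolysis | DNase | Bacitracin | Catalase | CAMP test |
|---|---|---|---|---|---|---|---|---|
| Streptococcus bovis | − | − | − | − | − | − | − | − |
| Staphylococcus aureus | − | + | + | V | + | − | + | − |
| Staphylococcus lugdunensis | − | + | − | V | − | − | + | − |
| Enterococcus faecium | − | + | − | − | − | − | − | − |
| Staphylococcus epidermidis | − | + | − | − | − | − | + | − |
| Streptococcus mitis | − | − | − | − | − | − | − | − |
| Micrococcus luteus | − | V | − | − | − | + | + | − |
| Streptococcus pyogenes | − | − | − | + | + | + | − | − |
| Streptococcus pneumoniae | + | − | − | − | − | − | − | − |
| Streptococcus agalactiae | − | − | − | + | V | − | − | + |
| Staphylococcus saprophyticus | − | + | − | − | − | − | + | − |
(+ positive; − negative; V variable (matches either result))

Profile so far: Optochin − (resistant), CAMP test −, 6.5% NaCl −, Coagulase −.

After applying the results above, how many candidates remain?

4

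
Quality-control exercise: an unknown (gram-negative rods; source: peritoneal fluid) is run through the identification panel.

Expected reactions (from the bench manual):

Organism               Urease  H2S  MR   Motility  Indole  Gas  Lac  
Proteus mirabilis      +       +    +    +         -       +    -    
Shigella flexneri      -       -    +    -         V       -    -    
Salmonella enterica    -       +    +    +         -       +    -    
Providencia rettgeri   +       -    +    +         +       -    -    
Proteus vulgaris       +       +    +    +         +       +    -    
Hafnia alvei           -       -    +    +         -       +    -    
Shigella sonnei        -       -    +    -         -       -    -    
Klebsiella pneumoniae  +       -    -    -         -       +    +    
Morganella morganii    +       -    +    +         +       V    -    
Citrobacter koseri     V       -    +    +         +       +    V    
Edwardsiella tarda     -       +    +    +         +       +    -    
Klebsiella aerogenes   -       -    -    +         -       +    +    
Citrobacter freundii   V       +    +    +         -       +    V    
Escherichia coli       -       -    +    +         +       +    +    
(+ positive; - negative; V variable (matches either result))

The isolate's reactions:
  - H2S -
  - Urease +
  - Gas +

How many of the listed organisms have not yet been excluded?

3

H2S -: excludes 5 organisms — 9 left.
Urease +: excludes 5 organisms — 4 left.
Gas +: excludes Providencia rettgeri — 3 left.
Still consistent: Citrobacter koseri, Klebsiella pneumoniae, Morganella morganii.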